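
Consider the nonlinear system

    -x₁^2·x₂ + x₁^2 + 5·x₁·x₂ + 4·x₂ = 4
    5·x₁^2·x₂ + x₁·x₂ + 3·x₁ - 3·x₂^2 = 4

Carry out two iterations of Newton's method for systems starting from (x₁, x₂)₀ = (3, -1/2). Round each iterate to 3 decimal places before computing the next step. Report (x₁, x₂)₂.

(2.312, -0.124)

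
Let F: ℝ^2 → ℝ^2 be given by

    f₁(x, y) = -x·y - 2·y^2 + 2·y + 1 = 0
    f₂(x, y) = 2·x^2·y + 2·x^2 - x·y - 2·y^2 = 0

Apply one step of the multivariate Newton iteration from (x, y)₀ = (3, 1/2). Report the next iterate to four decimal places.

At (3, 1/2): F = (0.0000, 25.0000).
Jacobian J = [[-y, -x - 4·y + 2], [4·x·y + 4·x - y, 2·x^2 - x - 4·y]].
At the point, J = [[-0.5000, -3.0000], [17.5000, 13.0000]] (det J = 46.0000).
Solving J·Δ = −F gives Δ = (-1.6304, 0.2717).
Then the next iterate is (x, y)₁ = (1.3696, 0.7717).

(1.3696, 0.7717)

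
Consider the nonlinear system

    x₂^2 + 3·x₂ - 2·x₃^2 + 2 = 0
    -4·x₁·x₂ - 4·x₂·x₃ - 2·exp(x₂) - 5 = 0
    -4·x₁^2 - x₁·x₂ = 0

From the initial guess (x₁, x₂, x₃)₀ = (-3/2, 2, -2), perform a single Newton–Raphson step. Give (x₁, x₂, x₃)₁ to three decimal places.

At (-3/2, 2, -2): F = (4.000, 8.22189, -6.000).
Jacobian J = [[0, 2·x₂ + 3, -4·x₃], [-4·x₂, -4·x₁ - 4·x₃ - 2·exp(x₂), -4·x₂], [-8·x₁ - x₂, -x₁, 0]].
At the point, J = [[0.000, 7.000, 8.000], [-8.000, -0.77811, -8.000], [10.000, 1.500, 0.000]] (det J = -593.75102).
Solving J·Δ = −F gives Δ = (0.750, -1.000, 0.375).
Then the next iterate is (x₁, x₂, x₃)₁ = (-0.750, 1.000, -1.625).

(-0.750, 1.000, -1.625)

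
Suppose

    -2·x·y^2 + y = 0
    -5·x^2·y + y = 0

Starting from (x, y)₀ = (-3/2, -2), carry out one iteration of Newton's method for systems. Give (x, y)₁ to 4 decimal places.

(-1.0040, -1.4516)

At (-3/2, -2): F = (10.0000, 20.5000).
Jacobian J = [[-2·y^2, -4·x·y + 1], [-10·x·y, -5·x^2 + 1]].
At the point, J = [[-8.0000, -11.0000], [-30.0000, -10.2500]] (det J = -248.0000).
Solving J·Δ = −F gives Δ = (0.4960, 0.5484).
Then the next iterate is (x, y)₁ = (-1.0040, -1.4516).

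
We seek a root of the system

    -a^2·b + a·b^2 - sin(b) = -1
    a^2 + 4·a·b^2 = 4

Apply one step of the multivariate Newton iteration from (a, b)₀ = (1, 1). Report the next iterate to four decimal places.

(1.0752, 0.8186)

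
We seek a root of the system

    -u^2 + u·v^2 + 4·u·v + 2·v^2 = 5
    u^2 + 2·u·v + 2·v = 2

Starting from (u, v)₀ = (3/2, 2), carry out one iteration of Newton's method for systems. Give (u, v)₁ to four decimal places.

At (3/2, 2): F = (18.7500, 10.2500).
Jacobian J = [[-2·u + v^2 + 4·v, 2·u·v + 4·u + 4·v], [2·u + 2·v, 2·u + 2]].
At the point, J = [[9.0000, 20.0000], [7.0000, 5.0000]] (det J = -95.0000).
Solving J·Δ = −F gives Δ = (-1.1711, -0.4105).
Then the next iterate is (u, v)₁ = (0.3289, 1.5895).

(0.3289, 1.5895)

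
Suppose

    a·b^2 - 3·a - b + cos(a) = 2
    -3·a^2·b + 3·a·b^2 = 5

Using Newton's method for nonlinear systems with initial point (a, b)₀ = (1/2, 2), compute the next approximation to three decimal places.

At (1/2, 2): F = (-2.62242, -0.500).
Jacobian J = [[b^2 - sin(a) - 3, 2·a·b - 1], [-6·a·b + 3·b^2, -3·a^2 + 6·a·b]].
At the point, J = [[0.52057, 1.000], [6.000, 5.250]] (det J = -3.26698).
Solving J·Δ = −F gives Δ = (-4.061, 4.737).
Then the next iterate is (a, b)₁ = (-3.561, 6.737).

(-3.561, 6.737)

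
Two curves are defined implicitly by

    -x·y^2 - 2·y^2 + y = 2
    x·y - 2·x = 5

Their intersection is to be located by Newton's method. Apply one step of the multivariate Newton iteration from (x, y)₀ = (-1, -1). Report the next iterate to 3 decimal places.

(-2.000, 0.000)

At (-1, -1): F = (-4.000, -2.000).
Jacobian J = [[-y^2, -2·x·y - 4·y + 1], [y - 2, x]].
At the point, J = [[-1.000, 3.000], [-3.000, -1.000]] (det J = 10.000).
Solving J·Δ = −F gives Δ = (-1.000, 1.000).
Then the next iterate is (x, y)₁ = (-2.000, 0.000).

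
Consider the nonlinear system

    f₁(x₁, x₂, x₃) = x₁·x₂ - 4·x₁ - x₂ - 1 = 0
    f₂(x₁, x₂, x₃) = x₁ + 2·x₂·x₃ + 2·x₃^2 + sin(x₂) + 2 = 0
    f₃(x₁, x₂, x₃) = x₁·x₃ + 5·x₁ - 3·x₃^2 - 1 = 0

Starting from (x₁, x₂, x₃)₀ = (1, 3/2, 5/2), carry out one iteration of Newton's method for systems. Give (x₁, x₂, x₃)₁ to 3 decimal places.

(-1.000, 2.152, 0.554)

At (1, 3/2, 5/2): F = (-5.000, 23.99749, -12.250).
Jacobian J = [[x₂ - 4, x₁ - 1, 0], [1, 2·x₃ + cos(x₂), 2·x₂ + 4·x₃], [x₃ + 5, 0, x₁ - 6·x₃]].
At the point, J = [[-2.500, 0.000, 0.000], [1.000, 5.07074, 13.000], [7.500, 0.000, -14.000]] (det J = 177.47580).
Solving J·Δ = −F gives Δ = (-2.000, 0.652, -1.946).
Then the next iterate is (x₁, x₂, x₃)₁ = (-1.000, 2.152, 0.554).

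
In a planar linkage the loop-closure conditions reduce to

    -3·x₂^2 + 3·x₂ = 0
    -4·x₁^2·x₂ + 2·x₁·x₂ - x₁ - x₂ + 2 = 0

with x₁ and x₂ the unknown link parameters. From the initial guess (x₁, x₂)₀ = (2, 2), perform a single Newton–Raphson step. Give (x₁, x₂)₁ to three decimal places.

(1.402, 1.333)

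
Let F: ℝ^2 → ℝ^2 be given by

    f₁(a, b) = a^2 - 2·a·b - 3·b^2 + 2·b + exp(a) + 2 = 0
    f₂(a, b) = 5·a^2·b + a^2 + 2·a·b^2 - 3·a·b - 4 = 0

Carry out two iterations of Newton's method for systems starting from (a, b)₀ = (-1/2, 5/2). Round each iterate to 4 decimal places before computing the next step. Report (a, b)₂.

(-0.6838, 1.7164)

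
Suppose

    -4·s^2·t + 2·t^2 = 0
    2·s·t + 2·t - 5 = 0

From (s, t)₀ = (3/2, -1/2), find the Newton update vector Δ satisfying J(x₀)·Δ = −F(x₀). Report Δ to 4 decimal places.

At (3/2, -1/2): F = (5.0000, -7.5000).
Jacobian J = [[-8·s·t, -4·s^2 + 4·t], [2·t, 2·s + 2]].
At the point, J = [[6.0000, -11.0000], [-1.0000, 5.0000]] (det J = 19.0000).
Solving J·Δ = −F gives Δ = (3.0263, 2.1053).

(3.0263, 2.1053)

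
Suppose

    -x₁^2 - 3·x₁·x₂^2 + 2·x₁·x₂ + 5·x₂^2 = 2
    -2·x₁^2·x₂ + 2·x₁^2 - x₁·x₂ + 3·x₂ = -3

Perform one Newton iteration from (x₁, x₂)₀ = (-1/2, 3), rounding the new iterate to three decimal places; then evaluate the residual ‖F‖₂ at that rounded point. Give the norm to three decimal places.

35.873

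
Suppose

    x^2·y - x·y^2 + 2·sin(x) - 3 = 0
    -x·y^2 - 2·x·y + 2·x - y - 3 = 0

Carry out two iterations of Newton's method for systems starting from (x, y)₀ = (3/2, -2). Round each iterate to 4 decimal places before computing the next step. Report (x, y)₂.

(0.8848, 1.3401)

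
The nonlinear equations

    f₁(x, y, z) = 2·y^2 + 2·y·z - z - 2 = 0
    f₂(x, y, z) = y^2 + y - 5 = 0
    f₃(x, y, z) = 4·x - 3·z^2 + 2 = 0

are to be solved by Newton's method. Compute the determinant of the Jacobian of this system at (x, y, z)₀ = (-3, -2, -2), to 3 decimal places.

-60.000

J = [[0, 4·y + 2·z, 2·y - 1], [0, 2·y + 1, 0], [4, 0, -6·z]].
At the point, J = [[0.000, -12.000, -5.000], [0.000, -3.000, 0.000], [4.000, 0.000, 12.000]].
det J = -60.000.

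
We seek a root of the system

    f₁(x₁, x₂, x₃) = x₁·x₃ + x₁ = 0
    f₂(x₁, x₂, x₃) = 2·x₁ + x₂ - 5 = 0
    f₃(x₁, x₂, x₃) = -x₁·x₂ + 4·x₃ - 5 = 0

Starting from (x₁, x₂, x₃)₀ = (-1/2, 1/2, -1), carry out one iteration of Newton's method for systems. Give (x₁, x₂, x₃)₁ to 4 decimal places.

At (-1/2, 1/2, -1): F = (0.0000, -5.5000, -8.7500).
Jacobian J = [[x₃ + 1, 0, x₁], [2, 1, 0], [-x₂, -x₁, 4]].
At the point, J = [[0.0000, 0.0000, -0.5000], [2.0000, 1.0000, 0.0000], [-0.5000, 0.5000, 4.0000]] (det J = -0.7500).
Solving J·Δ = −F gives Δ = (-4.0000, 13.5000, 0.0000).
Then the next iterate is (x₁, x₂, x₃)₁ = (-4.5000, 14.0000, -1.0000).

(-4.5000, 14.0000, -1.0000)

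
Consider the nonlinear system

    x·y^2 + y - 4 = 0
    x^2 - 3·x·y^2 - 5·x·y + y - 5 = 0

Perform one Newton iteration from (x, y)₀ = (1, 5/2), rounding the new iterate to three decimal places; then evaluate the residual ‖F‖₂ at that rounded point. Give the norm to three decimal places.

51.809

At (1, 5/2): F = (4.750, -32.750).
Jacobian J = [[y^2, 2·x·y + 1], [2·x - 3·y^2 - 5·y, -6·x·y - 5·x + 1]].
At the point, J = [[6.250, 6.000], [-29.250, -19.000]] (det J = 56.750).
Solving J·Δ = −F gives Δ = (-1.872, 1.159).
Then the next iterate is (x, y)₁ = (-0.872, 3.659).
Re-evaluating at (-0.872, 3.659): F = (-12.01558, 50.39637), so ‖F‖₂ = 51.809.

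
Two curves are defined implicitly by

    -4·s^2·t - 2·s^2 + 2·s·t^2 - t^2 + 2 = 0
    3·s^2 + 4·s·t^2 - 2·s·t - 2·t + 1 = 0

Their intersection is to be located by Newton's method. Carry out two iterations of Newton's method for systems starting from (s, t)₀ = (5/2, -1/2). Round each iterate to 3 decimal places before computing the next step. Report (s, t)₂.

At (5/2, -1/2): F = (3.000, 25.750).
Jacobian J = [[-8·s·t - 4·s + 2·t^2, -4·s^2 + 4·s·t - 2·t], [6·s + 4·t^2 - 2·t, 8·s·t - 2·s - 2]].
At the point, J = [[0.500, -29.000], [17.000, -17.000]] (det J = 484.500).
Solving J·Δ = −F gives Δ = (-1.436, 0.079).
Then the next iterate is (s, t)₁ = (1.064, -0.421).
Round to (1.064, -0.421) and repeat: F = (1.84219, 6.88851), J = [[-0.31797, -5.47816], [7.93496, -7.71155]].
Δ = (-0.512, 0.366), so (s, t)₂ = (0.552, -0.055).

(0.552, -0.055)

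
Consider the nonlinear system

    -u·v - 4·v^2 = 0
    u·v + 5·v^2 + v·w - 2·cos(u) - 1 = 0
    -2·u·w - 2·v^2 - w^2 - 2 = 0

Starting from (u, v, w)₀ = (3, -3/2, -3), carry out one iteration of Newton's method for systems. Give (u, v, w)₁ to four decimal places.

(1.9000, -0.8167, -0.7870)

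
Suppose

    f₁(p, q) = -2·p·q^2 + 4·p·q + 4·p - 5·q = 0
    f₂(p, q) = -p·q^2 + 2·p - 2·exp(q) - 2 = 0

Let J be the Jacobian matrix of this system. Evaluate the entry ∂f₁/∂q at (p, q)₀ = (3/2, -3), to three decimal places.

∂f₁/∂q = -4·p·q + 4·p - 5.
At (3/2, -3) this is 19.000.

19.000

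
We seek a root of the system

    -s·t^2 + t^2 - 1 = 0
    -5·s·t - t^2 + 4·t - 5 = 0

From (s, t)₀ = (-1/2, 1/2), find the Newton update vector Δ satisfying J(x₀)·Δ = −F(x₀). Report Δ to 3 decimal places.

(0.184, 0.447)

At (-1/2, 1/2): F = (-0.625, -2.000).
Jacobian J = [[-t^2, -2·s·t + 2·t], [-5·t, -5·s - 2·t + 4]].
At the point, J = [[-0.250, 1.500], [-2.500, 5.500]] (det J = 2.375).
Solving J·Δ = −F gives Δ = (0.184, 0.447).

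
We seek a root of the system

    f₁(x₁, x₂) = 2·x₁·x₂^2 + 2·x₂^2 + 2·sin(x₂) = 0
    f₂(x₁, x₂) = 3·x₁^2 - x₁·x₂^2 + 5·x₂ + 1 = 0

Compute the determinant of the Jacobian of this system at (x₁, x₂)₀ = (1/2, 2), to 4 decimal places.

35.1677

J = [[2·x₂^2, 4·x₁·x₂ + 4·x₂ + 2·cos(x₂)], [6·x₁ - x₂^2, -2·x₁·x₂ + 5]].
At the point, J = [[8.0000, 11.167706], [-1.0000, 3.0000]].
det J = 35.1677.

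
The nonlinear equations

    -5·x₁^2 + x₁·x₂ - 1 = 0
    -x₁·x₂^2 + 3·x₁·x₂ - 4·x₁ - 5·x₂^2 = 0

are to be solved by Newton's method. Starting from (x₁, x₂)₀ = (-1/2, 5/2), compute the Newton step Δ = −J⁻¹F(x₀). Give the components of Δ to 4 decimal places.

(0.3808, -1.2884)

At (-1/2, 5/2): F = (-3.5000, -29.8750).
Jacobian J = [[-10·x₁ + x₂, x₁], [-x₂^2 + 3·x₂ - 4, -2·x₁·x₂ + 3·x₁ - 10·x₂]].
At the point, J = [[7.5000, -0.5000], [-2.7500, -24.0000]] (det J = -181.3750).
Solving J·Δ = −F gives Δ = (0.3808, -1.2884).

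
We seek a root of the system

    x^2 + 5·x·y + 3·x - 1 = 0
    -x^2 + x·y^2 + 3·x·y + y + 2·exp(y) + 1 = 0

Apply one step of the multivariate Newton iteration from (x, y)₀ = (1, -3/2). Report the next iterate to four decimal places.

(0.4323, -0.8838)

At (1, -3/2): F = (-4.5000, -3.303740).
Jacobian J = [[2·x + 5·y + 3, 5·x], [-2·x + y^2 + 3·y, 2·x·y + 3·x + 2·exp(y) + 1]].
At the point, J = [[-2.5000, 5.0000], [-4.2500, 1.446260]] (det J = 17.634349).
Solving J·Δ = −F gives Δ = (-0.5677, 0.6162).
Then the next iterate is (x, y)₁ = (0.4323, -0.8838).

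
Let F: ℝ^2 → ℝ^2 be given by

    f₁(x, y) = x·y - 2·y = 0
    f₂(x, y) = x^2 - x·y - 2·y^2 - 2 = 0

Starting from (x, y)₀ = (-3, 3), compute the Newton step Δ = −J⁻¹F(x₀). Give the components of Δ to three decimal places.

At (-3, 3): F = (-15.000, -2.000).
Jacobian J = [[y, x - 2], [2·x - y, -x - 4·y]].
At the point, J = [[3.000, -5.000], [-9.000, -9.000]] (det J = -72.000).
Solving J·Δ = −F gives Δ = (1.736, -1.958).

(1.736, -1.958)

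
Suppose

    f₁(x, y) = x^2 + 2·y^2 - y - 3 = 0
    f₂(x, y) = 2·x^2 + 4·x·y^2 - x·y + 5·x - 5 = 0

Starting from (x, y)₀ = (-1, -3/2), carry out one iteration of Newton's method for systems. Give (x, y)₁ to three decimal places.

At (-1, -3/2): F = (4.000, -18.500).
Jacobian J = [[2·x, 4·y - 1], [4·x + 4·y^2 - y + 5, 8·x·y - x]].
At the point, J = [[-2.000, -7.000], [11.500, 13.000]] (det J = 54.500).
Solving J·Δ = −F gives Δ = (1.422, 0.165).
Then the next iterate is (x, y)₁ = (0.422, -1.335).

(0.422, -1.335)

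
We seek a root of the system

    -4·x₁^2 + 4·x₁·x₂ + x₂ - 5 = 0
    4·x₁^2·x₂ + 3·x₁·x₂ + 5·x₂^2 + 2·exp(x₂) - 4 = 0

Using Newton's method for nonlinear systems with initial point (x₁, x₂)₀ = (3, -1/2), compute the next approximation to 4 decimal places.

At (3, -1/2): F = (-47.5000, -24.036939).
Jacobian J = [[-8·x₁ + 4·x₂, 4·x₁ + 1], [8·x₁·x₂ + 3·x₂, 4·x₁^2 + 3·x₁ + 10·x₂ + 2·exp(x₂)]].
At the point, J = [[-26.0000, 13.0000], [-13.5000, 41.213061]] (det J = -896.039594).
Solving J·Δ = −F gives Δ = (-1.8360, -0.0182).
Then the next iterate is (x₁, x₂)₁ = (1.1640, -0.5182).

(1.1640, -0.5182)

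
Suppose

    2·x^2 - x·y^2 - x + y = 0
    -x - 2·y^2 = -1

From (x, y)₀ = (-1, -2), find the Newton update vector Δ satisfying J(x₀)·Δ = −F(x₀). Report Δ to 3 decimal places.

At (-1, -2): F = (5.000, -6.000).
Jacobian J = [[4·x - y^2 - 1, -2·x·y + 1], [-1, -4·y]].
At the point, J = [[-9.000, -3.000], [-1.000, 8.000]] (det J = -75.000).
Solving J·Δ = −F gives Δ = (0.293, 0.787).

(0.293, 0.787)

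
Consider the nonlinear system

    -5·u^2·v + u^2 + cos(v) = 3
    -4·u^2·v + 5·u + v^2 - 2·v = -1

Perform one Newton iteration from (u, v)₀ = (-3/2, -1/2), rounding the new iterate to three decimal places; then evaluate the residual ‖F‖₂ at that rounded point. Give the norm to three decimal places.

At (-3/2, -1/2): F = (5.75258, -0.750).
Jacobian J = [[-10·u·v + 2·u, -5·u^2 - sin(v)], [-8·u·v + 5, -4·u^2 + 2·v - 2]].
At the point, J = [[-10.500, -10.77057], [-1.000, -12.000]] (det J = 115.22943).
Solving J·Δ = −F gives Δ = (0.669, -0.118).
Then the next iterate is (u, v)₁ = (-0.831, -0.618).
Re-evaluating at (-0.831, -0.618): F = (0.63943, 0.16999), so ‖F‖₂ = 0.662.

0.662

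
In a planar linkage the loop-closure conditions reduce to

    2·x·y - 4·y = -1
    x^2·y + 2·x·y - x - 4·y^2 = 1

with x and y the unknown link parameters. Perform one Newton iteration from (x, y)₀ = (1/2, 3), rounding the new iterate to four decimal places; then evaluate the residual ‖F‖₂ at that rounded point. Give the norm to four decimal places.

At (1/2, 3): F = (-8.0000, -33.7500).
Jacobian J = [[2·y, 2·x - 4], [2·x·y + 2·y - 1, x^2 + 2·x - 8·y]].
At the point, J = [[6.0000, -3.0000], [8.0000, -22.7500]] (det J = -112.5000).
Solving J·Δ = −F gives Δ = (0.7178, -1.2311).
Then the next iterate is (x, y)₁ = (1.2178, 1.7689).
Re-evaluating at (1.2178, 1.7689): F = (-1.767267, -7.802152), so ‖F‖₂ = 7.9998.

7.9998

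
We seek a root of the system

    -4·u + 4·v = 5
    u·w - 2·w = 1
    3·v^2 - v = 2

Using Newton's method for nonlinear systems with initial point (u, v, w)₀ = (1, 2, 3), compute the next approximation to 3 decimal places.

At (1, 2, 3): F = (-1.000, -4.000, 8.000).
Jacobian J = [[-4, 4, 0], [w, 0, u - 2], [0, 6·v - 1, 0]].
At the point, J = [[-4.000, 4.000, 0.000], [3.000, 0.000, -1.000], [0.000, 11.000, 0.000]] (det J = -44.000).
Solving J·Δ = −F gives Δ = (-0.977, -0.727, -6.932).
Then the next iterate is (u, v, w)₁ = (0.023, 1.273, -3.932).

(0.023, 1.273, -3.932)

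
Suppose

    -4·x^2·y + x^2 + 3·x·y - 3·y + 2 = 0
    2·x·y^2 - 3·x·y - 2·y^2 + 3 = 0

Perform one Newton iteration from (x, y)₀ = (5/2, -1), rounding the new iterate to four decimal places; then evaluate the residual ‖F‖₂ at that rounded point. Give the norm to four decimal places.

9.3314

At (5/2, -1): F = (28.7500, 13.5000).
Jacobian J = [[-8·x·y + 2·x + 3·y, -4·x^2 + 3·x - 3], [2·y^2 - 3·y, 4·x·y - 3·x - 4·y]].
At the point, J = [[22.0000, -20.5000], [5.0000, -13.5000]] (det J = -194.5000).
Solving J·Δ = −F gives Δ = (-0.5726, 0.7879).
Then the next iterate is (x, y)₁ = (1.9274, -0.2121).
Re-evaluating at (1.9274, -0.2121): F = (8.276462, 4.309845), so ‖F‖₂ = 9.3314.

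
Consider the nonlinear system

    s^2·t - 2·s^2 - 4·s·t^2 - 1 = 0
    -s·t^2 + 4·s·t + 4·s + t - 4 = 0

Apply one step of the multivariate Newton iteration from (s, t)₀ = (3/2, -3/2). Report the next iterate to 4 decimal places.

At (3/2, -3/2): F = (-22.3750, -11.8750).
Jacobian J = [[2·s·t - 4·s - 4·t^2, s^2 - 8·s·t], [-t^2 + 4·t + 4, -2·s·t + 4·s + 1]].
At the point, J = [[-19.5000, 20.2500], [-4.2500, 11.5000]] (det J = -138.1875).
Solving J·Δ = −F gives Δ = (-0.1219, 0.9876).
Then the next iterate is (s, t)₁ = (1.3781, -0.5124).

(1.3781, -0.5124)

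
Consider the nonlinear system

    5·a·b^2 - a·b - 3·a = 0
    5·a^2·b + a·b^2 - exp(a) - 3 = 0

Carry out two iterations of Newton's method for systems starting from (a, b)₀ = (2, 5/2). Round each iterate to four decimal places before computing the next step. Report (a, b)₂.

(1.1000, 1.2458)

At (2, 5/2): F = (51.5000, 52.110944).
Jacobian J = [[5·b^2 - b - 3, 10·a·b - a], [10·a·b + b^2 - exp(a), 5·a^2 + 2·a·b]].
At the point, J = [[25.7500, 48.0000], [48.860944, 30.0000]] (det J = -1572.825307).
Solving J·Δ = −F gives Δ = (-0.6080, -0.7467).
Then the next iterate is (a, b)₁ = (1.3920, 1.7533).
Round to (1.3920, 1.7533) and repeat: F = (14.778870, 14.242736), J = [[10.617004, 23.013936], [23.457109, 14.569507]].
Δ = (-0.2920, -0.5075), so (a, b)₂ = (1.1000, 1.2458).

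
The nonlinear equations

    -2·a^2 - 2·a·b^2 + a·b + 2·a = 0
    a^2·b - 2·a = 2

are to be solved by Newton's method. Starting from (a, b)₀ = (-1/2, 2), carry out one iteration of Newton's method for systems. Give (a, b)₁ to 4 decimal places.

At (-1/2, 2): F = (1.5000, -0.5000).
Jacobian J = [[-4·a - 2·b^2 + b + 2, -4·a·b + a], [2·a·b - 2, a^2]].
At the point, J = [[-2.0000, 3.5000], [-4.0000, 0.2500]] (det J = 13.5000).
Solving J·Δ = −F gives Δ = (-0.1574, -0.5185).
Then the next iterate is (a, b)₁ = (-0.6574, 1.4815).

(-0.6574, 1.4815)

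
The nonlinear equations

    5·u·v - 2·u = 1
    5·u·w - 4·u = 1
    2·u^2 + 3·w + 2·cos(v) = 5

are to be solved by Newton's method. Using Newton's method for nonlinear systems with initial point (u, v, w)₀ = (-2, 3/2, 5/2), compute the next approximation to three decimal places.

(-0.834, 0.941, 1.691)

At (-2, 3/2, 5/2): F = (-12.000, -18.000, 10.64147).
Jacobian J = [[5·v - 2, 5·u, 0], [5·w - 4, 0, 5·u], [4·u, -2·sin(v), 3]].
At the point, J = [[5.500, -10.000, 0.000], [8.500, 0.000, -10.000], [-8.000, -1.99499, 3.000]] (det J = -654.72445).
Solving J·Δ = −F gives Δ = (1.166, -0.559, -0.809).
Then the next iterate is (u, v, w)₁ = (-0.834, 0.941, 1.691).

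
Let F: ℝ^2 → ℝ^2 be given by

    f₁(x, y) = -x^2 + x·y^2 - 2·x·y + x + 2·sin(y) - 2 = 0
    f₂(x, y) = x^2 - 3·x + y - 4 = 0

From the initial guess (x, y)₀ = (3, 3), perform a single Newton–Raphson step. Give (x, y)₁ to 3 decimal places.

At (3, 3): F = (1.28224, -1.000).
Jacobian J = [[-2·x + y^2 - 2·y + 1, 2·x·y - 2·x + 2·cos(y)], [2·x - 3, 1]].
At the point, J = [[-2.000, 10.02002], [3.000, 1.000]] (det J = -32.06005).
Solving J·Δ = −F gives Δ = (0.353, -0.058).
Then the next iterate is (x, y)₁ = (3.353, 2.942).

(3.353, 2.942)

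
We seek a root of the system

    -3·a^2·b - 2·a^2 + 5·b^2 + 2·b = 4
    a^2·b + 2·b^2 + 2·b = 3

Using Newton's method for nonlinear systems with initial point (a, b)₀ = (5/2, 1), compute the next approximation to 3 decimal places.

(1.410, 0.853)

At (5/2, 1): F = (-28.250, 7.250).
Jacobian J = [[-6·a·b - 4·a, -3·a^2 + 10·b + 2], [2·a·b, a^2 + 4·b + 2]].
At the point, J = [[-25.000, -6.750], [5.000, 12.250]] (det J = -272.500).
Solving J·Δ = −F gives Δ = (-1.090, -0.147).
Then the next iterate is (a, b)₁ = (1.410, 0.853).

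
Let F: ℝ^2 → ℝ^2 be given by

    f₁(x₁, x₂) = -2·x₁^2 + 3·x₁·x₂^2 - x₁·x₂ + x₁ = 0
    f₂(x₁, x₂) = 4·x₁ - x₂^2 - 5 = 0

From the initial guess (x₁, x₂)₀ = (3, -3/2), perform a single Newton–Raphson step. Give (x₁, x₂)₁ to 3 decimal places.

(1.463, -1.034)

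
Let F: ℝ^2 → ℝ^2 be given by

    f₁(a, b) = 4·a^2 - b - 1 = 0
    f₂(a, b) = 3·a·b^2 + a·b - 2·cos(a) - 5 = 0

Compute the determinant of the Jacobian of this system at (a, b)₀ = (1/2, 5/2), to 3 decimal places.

J = [[8·a, -1], [3·b^2 + b + 2·sin(a), 6·a·b + a]].
At the point, J = [[4.000, -1.000], [22.20885, 8.000]].
det J = 54.209.

54.209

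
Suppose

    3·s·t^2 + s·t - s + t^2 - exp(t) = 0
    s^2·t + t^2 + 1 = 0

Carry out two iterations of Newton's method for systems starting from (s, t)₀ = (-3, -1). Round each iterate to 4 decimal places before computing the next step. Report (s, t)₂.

(-1.5275, -0.8346)

At (-3, -1): F = (-2.367879, -7.0000).
Jacobian J = [[3·t^2 + t - 1, 6·s·t + s + 2·t - exp(t)], [2·s·t, s^2 + 2·t]].
At the point, J = [[1.0000, 12.632121], [6.0000, 7.0000]] (det J = -68.792723).
Solving J·Δ = −F gives Δ = (1.0444, 0.1048).
Then the next iterate is (s, t)₁ = (-1.9556, -0.8952).
Round to (-1.9556, -0.8952) and repeat: F = (-0.602444, -1.622194), J = [[0.508949, 6.349393], [3.501306, 2.033971]].
Δ = (0.4281, 0.0606), so (s, t)₂ = (-1.5275, -0.8346).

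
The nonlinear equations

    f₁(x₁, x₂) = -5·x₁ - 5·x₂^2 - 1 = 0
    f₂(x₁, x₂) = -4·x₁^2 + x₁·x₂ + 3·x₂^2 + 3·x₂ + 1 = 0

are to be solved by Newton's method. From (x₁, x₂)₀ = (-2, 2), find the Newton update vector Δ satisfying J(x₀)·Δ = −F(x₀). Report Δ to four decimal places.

(0.5525, -0.6881)

At (-2, 2): F = (-11.0000, -1.0000).
Jacobian J = [[-5, -10·x₂], [-8·x₁ + x₂, x₁ + 6·x₂ + 3]].
At the point, J = [[-5.0000, -20.0000], [18.0000, 13.0000]] (det J = 295.0000).
Solving J·Δ = −F gives Δ = (0.5525, -0.6881).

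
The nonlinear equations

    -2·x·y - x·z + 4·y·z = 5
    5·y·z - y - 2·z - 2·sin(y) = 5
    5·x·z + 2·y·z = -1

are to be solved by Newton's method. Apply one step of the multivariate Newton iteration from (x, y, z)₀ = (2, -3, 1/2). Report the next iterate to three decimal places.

At (2, -3, 1/2): F = (0.000, -10.21776, 3.000).
Jacobian J = [[-2·y - z, -2·x + 4·z, -x + 4·y], [0, 5·z - 2·cos(y) - 1, 5·y - 2], [5·z, 2·z, 5·x + 2·y]].
At the point, J = [[5.500, -2.000, -14.000], [0.000, 3.47998, -17.000], [2.500, 1.000, 4.000]] (det J = 376.85914).
Solving J·Δ = −F gives Δ = (-0.821, 0.801, -0.437).
Then the next iterate is (x, y, z)₁ = (1.179, -2.199, 0.063).

(1.179, -2.199, 0.063)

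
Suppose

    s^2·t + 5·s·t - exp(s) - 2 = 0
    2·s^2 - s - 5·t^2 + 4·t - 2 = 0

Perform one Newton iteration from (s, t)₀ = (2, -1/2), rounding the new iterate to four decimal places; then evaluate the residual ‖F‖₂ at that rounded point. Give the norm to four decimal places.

At (2, -1/2): F = (-16.389056, 0.7500).
Jacobian J = [[2·s·t + 5·t - exp(s), s^2 + 5·s], [4·s - 1, -10·t + 4]].
At the point, J = [[-11.889056, 14.0000], [7.0000, 9.0000]] (det J = -205.001505).
Solving J·Δ = −F gives Δ = (-0.7707, 0.5161).
Then the next iterate is (s, t)₁ = (1.2293, 0.0161).
Re-evaluating at (1.2293, 0.0161): F = (-5.295547, -0.143839), so ‖F‖₂ = 5.2975.

5.2975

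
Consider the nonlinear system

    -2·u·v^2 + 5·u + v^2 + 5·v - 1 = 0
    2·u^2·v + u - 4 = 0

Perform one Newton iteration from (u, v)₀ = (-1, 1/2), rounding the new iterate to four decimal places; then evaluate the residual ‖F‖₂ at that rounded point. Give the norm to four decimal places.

20.5436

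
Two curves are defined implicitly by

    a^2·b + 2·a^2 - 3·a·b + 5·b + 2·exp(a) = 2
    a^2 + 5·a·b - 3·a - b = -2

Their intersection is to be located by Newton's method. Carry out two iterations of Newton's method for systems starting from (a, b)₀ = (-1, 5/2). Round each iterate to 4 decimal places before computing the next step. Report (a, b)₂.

At (-1, 5/2): F = (23.235759, -9.0000).
Jacobian J = [[2·a·b + 4·a - 3·b + 2·exp(a), a^2 - 3·a + 5], [2·a + 5·b - 3, 5·a - 1]].
At the point, J = [[-15.764241, 9.0000], [7.5000, -6.0000]] (det J = 27.085447).
Solving J·Δ = −F gives Δ = (2.1567, 1.1958).
Then the next iterate is (a, b)₁ = (1.1567, 3.6958).
Round to (1.1567, 3.6958) and repeat: F = (17.633776, 17.546714), J = [[8.448111, 2.867855], [17.7924, 4.7835]].
Δ = (3.2060, -15.5929), so (a, b)₂ = (4.3627, -11.8971).

(4.3627, -11.8971)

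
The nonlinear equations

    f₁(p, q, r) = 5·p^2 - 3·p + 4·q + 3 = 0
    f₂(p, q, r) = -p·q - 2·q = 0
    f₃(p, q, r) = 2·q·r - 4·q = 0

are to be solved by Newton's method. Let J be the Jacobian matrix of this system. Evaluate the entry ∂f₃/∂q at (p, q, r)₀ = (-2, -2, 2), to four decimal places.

∂f₃/∂q = 2·r - 4.
At (-2, -2, 2) this is 0.0000.

0.0000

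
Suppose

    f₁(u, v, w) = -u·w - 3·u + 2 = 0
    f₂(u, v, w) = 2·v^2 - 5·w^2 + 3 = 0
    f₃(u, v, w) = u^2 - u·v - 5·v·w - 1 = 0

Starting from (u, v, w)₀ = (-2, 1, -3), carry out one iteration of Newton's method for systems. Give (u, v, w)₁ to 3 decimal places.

At (-2, 1, -3): F = (2.000, -40.000, 20.000).
Jacobian J = [[-w - 3, 0, -u], [0, 4·v, -10·w], [2·u - v, -u - 5·w, -5·v]].
At the point, J = [[0.000, 0.000, 2.000], [0.000, 4.000, 30.000], [-5.000, 17.000, -5.000]] (det J = 40.000).
Solving J·Δ = −F gives Δ = (64.500, 17.500, -1.000).
Then the next iterate is (u, v, w)₁ = (62.500, 18.500, -4.000).

(62.500, 18.500, -4.000)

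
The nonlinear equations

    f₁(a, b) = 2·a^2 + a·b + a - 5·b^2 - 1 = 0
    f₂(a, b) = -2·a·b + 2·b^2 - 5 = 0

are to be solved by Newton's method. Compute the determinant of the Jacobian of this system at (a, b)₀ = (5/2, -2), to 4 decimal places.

-207.0000

J = [[4·a + b + 1, a - 10·b], [-2·b, -2·a + 4·b]].
At the point, J = [[9.0000, 22.5000], [4.0000, -13.0000]].
det J = -207.0000.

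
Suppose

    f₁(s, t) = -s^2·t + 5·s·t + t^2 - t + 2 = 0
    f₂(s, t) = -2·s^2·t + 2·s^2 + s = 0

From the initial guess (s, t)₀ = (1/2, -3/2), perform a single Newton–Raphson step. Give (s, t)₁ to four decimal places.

(0.3611, 0.3333)

At (1/2, -3/2): F = (2.3750, 1.7500).
Jacobian J = [[-2·s·t + 5·t, -s^2 + 5·s + 2·t - 1], [-4·s·t + 4·s + 1, -2·s^2]].
At the point, J = [[-6.0000, -1.7500], [6.0000, -0.5000]] (det J = 13.5000).
Solving J·Δ = −F gives Δ = (-0.1389, 1.8333).
Then the next iterate is (s, t)₁ = (0.3611, 0.3333).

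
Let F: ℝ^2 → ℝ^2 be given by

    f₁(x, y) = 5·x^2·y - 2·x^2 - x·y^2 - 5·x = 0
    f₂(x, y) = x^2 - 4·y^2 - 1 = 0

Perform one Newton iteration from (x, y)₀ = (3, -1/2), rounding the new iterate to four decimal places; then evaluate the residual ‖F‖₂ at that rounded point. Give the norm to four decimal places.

17.0827

At (3, -1/2): F = (-56.2500, 7.0000).
Jacobian J = [[10·x·y - 4·x - y^2 - 5, 5·x^2 - 2·x·y], [2·x, -8·y]].
At the point, J = [[-32.2500, 48.0000], [6.0000, 4.0000]] (det J = -417.0000).
Solving J·Δ = −F gives Δ = (-1.3453, 0.2680).
Then the next iterate is (x, y)₁ = (1.6547, -0.2320).
Re-evaluating at (1.6547, -0.2320): F = (-17.014744, 1.522736), so ‖F‖₂ = 17.0827.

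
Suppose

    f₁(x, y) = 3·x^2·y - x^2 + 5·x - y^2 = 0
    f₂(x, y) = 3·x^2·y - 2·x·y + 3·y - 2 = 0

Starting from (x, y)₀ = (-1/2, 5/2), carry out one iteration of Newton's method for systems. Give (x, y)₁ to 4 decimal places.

At (-1/2, 5/2): F = (-7.1250, 9.8750).
Jacobian J = [[6·x·y - 2·x + 5, 3·x^2 - 2·y], [6·x·y - 2·y, 3·x^2 - 2·x + 3]].
At the point, J = [[-1.5000, -4.2500], [-12.5000, 4.7500]] (det J = -60.2500).
Solving J·Δ = −F gives Δ = (0.1349, -1.7241).
Then the next iterate is (x, y)₁ = (-0.3651, 0.7759).

(-0.3651, 0.7759)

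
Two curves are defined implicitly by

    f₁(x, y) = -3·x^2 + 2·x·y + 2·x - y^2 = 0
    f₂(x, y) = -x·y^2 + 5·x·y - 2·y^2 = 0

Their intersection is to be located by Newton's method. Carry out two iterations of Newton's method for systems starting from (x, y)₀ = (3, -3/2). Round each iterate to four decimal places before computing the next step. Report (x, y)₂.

(0.9973, -0.3870)

At (3, -3/2): F = (-32.2500, -33.7500).
Jacobian J = [[-6·x + 2·y + 2, 2·x - 2·y], [-y^2 + 5·y, -2·x·y + 5·x - 4·y]].
At the point, J = [[-19.0000, 9.0000], [-9.7500, 30.0000]] (det J = -482.2500).
Solving J·Δ = −F gives Δ = (-1.3764, 0.6777).
Then the next iterate is (x, y)₁ = (1.6236, -0.8223).
Round to (1.6236, -0.8223) and repeat: F = (-8.007381, -9.125627), J = [[-9.3862, 4.8918], [-4.787677, 14.077373]].
Δ = (-0.6263, 0.4353), so (x, y)₂ = (0.9973, -0.3870).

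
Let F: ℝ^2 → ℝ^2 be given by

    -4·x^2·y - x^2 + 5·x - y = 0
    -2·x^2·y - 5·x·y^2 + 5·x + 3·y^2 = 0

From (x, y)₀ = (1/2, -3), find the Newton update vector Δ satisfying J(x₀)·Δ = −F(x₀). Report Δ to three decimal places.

(-0.096, 3.359)

At (1/2, -3): F = (8.250, 8.500).
Jacobian J = [[-8·x·y - 2·x + 5, -4·x^2 - 1], [-4·x·y - 5·y^2 + 5, -2·x^2 - 10·x·y + 6·y]].
At the point, J = [[16.000, -2.000], [-34.000, -3.500]] (det J = -124.000).
Solving J·Δ = −F gives Δ = (-0.096, 3.359).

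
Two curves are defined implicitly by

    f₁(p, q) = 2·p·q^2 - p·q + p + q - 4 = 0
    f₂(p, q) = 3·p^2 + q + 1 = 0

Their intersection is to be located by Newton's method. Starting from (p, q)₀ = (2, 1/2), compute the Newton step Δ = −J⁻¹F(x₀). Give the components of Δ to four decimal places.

(-1.2000, 0.9000)

At (2, 1/2): F = (-1.5000, 13.5000).
Jacobian J = [[2·q^2 - q + 1, 4·p·q - p + 1], [6·p, 1]].
At the point, J = [[1.0000, 3.0000], [12.0000, 1.0000]] (det J = -35.0000).
Solving J·Δ = −F gives Δ = (-1.2000, 0.9000).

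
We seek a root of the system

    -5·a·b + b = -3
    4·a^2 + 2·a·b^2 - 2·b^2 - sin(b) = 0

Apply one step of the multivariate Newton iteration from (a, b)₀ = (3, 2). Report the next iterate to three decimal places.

(1.926, 0.981)

At (3, 2): F = (-25.000, 51.09070).
Jacobian J = [[-5·b, -5·a + 1], [8·a + 2·b^2, 4·a·b - 4·b - cos(b)]].
At the point, J = [[-10.000, -14.000], [32.000, 16.41615]] (det J = 283.83853).
Solving J·Δ = −F gives Δ = (-1.074, -1.019).
Then the next iterate is (a, b)₁ = (1.926, 0.981).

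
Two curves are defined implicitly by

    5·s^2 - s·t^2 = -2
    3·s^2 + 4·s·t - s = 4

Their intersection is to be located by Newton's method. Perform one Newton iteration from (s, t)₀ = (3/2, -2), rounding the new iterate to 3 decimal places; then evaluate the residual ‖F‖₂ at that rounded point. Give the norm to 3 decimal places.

At (3/2, -2): F = (7.250, -10.750).
Jacobian J = [[10·s - t^2, -2·s·t], [6·s + 4·t - 1, 4·s]].
At the point, J = [[11.000, 6.000], [0.000, 6.000]] (det J = 66.000).
Solving J·Δ = −F gives Δ = (-1.636, 1.792).
Then the next iterate is (s, t)₁ = (-0.136, -0.208).
Re-evaluating at (-0.136, -0.208): F = (2.09836, -3.69536), so ‖F‖₂ = 4.250.

4.250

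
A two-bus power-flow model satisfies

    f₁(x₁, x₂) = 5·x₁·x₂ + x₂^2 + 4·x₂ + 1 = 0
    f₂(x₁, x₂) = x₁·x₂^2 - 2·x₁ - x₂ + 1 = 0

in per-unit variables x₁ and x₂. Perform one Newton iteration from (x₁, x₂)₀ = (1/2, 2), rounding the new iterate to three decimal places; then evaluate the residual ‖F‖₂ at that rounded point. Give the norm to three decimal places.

16.134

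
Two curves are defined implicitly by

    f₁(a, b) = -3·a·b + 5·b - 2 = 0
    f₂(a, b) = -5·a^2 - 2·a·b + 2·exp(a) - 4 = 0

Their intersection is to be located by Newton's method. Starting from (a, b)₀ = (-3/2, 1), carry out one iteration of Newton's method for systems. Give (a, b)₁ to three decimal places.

(-0.515, 0.521)

At (-3/2, 1): F = (7.500, -11.80374).
Jacobian J = [[-3·b, -3·a + 5], [-10·a - 2·b + 2·exp(a), -2·a]].
At the point, J = [[-3.000, 9.500], [13.44626, 3.000]] (det J = -136.73947).
Solving J·Δ = −F gives Δ = (0.985, -0.479).
Then the next iterate is (a, b)₁ = (-0.515, 0.521).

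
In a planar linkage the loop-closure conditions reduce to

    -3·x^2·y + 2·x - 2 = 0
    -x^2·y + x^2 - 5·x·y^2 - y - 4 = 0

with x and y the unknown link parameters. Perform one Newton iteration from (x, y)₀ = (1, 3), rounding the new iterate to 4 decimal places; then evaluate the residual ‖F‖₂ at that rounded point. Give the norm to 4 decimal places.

17.5677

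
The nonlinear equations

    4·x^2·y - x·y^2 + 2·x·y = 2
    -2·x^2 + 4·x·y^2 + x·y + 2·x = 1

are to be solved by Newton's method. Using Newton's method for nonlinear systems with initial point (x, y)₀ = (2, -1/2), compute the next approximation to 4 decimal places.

(1.0765, -0.3201)

At (2, -1/2): F = (-12.5000, -4.0000).
Jacobian J = [[8·x·y - y^2 + 2·y, 4·x^2 - 2·x·y + 2·x], [-4·x + 4·y^2 + y + 2, 8·x·y + x]].
At the point, J = [[-9.2500, 22.0000], [-5.5000, -6.0000]] (det J = 176.5000).
Solving J·Δ = −F gives Δ = (-0.9235, 0.1799).
Then the next iterate is (x, y)₁ = (1.0765, -0.3201).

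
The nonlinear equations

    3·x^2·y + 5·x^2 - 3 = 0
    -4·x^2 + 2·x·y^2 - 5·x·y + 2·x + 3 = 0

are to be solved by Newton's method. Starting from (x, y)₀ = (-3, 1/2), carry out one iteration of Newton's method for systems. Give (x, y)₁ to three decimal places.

(-1.608, 0.455)

At (-3, 1/2): F = (55.500, -33.000).
Jacobian J = [[6·x·y + 10·x, 3·x^2], [-8·x + 2·y^2 - 5·y + 2, 4·x·y - 5·x]].
At the point, J = [[-39.000, 27.000], [24.000, 9.000]] (det J = -999.000).
Solving J·Δ = −F gives Δ = (1.392, -0.045).
Then the next iterate is (x, y)₁ = (-1.608, 0.455).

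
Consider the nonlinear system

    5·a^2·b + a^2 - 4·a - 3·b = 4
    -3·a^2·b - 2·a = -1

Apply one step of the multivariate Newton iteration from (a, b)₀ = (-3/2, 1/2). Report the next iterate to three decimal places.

At (-3/2, 1/2): F = (8.375, 0.625).
Jacobian J = [[10·a·b + 2·a - 4, 5·a^2 - 3], [-6·a·b - 2, -3·a^2]].
At the point, J = [[-14.500, 8.250], [2.500, -6.750]] (det J = 77.250).
Solving J·Δ = −F gives Δ = (0.799, 0.388).
Then the next iterate is (a, b)₁ = (-0.701, 0.888).

(-0.701, 0.888)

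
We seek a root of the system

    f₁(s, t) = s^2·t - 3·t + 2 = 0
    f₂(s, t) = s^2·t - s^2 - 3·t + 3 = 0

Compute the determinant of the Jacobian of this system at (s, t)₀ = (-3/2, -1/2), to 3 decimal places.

2.250

J = [[2·s·t, s^2 - 3], [2·s·t - 2·s, s^2 - 3]].
At the point, J = [[1.500, -0.750], [4.500, -0.750]].
det J = 2.250.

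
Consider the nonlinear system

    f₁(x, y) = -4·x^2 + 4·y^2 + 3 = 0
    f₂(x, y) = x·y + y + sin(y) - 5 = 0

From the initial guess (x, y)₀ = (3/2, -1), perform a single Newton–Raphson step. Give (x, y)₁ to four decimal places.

(-0.1368, 1.2053)

At (3/2, -1): F = (-2.0000, -8.341471).
Jacobian J = [[-8·x, 8·y], [y, x + cos(y) + 1]].
At the point, J = [[-12.0000, -8.0000], [-1.0000, 3.040302]] (det J = -44.483628).
Solving J·Δ = −F gives Δ = (-1.6368, 2.2053).
Then the next iterate is (x, y)₁ = (-0.1368, 1.2053).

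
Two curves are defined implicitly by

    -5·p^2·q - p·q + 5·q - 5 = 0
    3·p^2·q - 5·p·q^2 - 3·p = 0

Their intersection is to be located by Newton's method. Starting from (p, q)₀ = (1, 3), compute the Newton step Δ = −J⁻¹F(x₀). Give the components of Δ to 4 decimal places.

At (1, 3): F = (-8.0000, -39.0000).
Jacobian J = [[-10·p·q - q, -5·p^2 - p + 5], [6·p·q - 5·q^2 - 3, 3·p^2 - 10·p·q]].
At the point, J = [[-33.0000, -1.0000], [-30.0000, -27.0000]] (det J = 861.0000).
Solving J·Δ = −F gives Δ = (-0.2056, -1.2160).

(-0.2056, -1.2160)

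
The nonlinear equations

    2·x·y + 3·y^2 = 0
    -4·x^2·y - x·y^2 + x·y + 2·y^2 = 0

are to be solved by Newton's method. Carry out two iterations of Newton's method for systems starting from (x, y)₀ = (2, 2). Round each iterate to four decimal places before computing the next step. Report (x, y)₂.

(1.3900, 0.3052)

At (2, 2): F = (20.0000, -28.0000).
Jacobian J = [[2·y, 2·x + 6·y], [-8·x·y - y^2 + y, -4·x^2 - 2·x·y + x + 4·y]].
At the point, J = [[4.0000, 16.0000], [-34.0000, -14.0000]] (det J = 488.0000).
Solving J·Δ = −F gives Δ = (-0.3443, -1.1639).
Then the next iterate is (x, y)₁ = (1.6557, 0.8361).
Round to (1.6557, 0.8361) and repeat: F = (4.865851, -7.543128), J = [[1.6722, 8.3280], [-10.937609, -8.733931]].
Δ = (-0.2657, -0.5309), so (x, y)₂ = (1.3900, 0.3052).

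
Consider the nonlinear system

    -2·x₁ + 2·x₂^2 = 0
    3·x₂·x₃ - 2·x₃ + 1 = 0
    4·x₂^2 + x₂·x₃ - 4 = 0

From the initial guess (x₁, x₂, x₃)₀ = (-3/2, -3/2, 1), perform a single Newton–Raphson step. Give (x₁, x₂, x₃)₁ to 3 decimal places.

(1.026, -1.092, 0.342)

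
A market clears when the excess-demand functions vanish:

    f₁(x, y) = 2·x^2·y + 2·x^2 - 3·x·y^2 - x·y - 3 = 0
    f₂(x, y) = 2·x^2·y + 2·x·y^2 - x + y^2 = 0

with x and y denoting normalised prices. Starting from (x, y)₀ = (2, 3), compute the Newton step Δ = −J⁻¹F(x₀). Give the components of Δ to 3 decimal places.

(-0.637, -1.076)

At (2, 3): F = (-31.000, 67.000).
Jacobian J = [[4·x·y + 4·x - 3·y^2 - y, 2·x^2 - 6·x·y - x], [4·x·y + 2·y^2 - 1, 2·x^2 + 4·x·y + 2·y]].
At the point, J = [[2.000, -30.000], [41.000, 38.000]] (det J = 1306.000).
Solving J·Δ = −F gives Δ = (-0.637, -1.076).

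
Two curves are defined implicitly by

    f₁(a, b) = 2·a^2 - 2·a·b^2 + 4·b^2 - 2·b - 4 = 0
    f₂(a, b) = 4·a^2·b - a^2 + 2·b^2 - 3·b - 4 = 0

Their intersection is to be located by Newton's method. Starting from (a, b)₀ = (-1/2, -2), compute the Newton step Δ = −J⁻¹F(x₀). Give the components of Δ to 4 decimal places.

(0.1158, 0.8792)

At (-1/2, -2): F = (20.5000, 7.7500).
Jacobian J = [[4·a - 2·b^2, -4·a·b + 8·b - 2], [8·a·b - 2·a, 4·a^2 + 4·b - 3]].
At the point, J = [[-10.0000, -22.0000], [9.0000, -10.0000]] (det J = 298.0000).
Solving J·Δ = −F gives Δ = (0.1158, 0.8792).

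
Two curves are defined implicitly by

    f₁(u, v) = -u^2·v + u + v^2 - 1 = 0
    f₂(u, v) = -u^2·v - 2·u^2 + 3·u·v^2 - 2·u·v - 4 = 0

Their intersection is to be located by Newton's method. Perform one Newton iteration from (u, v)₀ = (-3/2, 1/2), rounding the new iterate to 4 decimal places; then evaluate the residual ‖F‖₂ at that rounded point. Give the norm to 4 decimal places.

At (-3/2, 1/2): F = (-3.3750, -9.2500).
Jacobian J = [[-2·u·v + 1, -u^2 + 2·v], [-2·u·v - 4·u + 3·v^2 - 2·v, -u^2 + 6·u·v - 2·u]].
At the point, J = [[2.5000, -1.2500], [7.2500, -3.7500]] (det J = -0.3125).
Solving J·Δ = −F gives Δ = (3.5000, 4.3000).
Then the next iterate is (u, v)₁ = (2.0000, 4.8000).
Re-evaluating at (2.0000, 4.8000): F = (4.8400, 87.8400), so ‖F‖₂ = 87.9732.

87.9732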